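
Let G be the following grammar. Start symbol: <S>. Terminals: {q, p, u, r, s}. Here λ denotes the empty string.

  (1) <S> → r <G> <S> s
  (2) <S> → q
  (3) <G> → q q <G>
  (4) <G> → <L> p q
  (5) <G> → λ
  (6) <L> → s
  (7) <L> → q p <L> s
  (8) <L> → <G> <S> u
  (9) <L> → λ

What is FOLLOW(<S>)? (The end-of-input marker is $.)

FIRST(<S>): from <S>→r <G> <S> s we get {r}; from <S>→q we get {q}. So FIRST(<S>) = {q, r}.
FIRST(<G>): from <G>→q q <G> we get {q}; from <G>→<L> p q we get {p, q, r, s}; from <G>→λ we get {λ}. So FIRST(<G>) = {λ, p, q, r, s}.
FIRST(<L>): from <L>→s we get {s}; from <L>→q p <L> s we get {q}; from <L>→<G> <S> u we get {p, q, r, s}; from <L>→λ we get {λ}. So FIRST(<L>) = {λ, p, q, r, s}.
FOLLOW(<S>) includes $ since <S> is the start symbol.
FOLLOW(<S>): in <S>→r <G> <S> s, <S> is followed by s with FIRST {s}; in <L>→<G> <S> u, <S> is followed by u with FIRST {u}. Thus FOLLOW(<S>) = {$, s, u}.
FOLLOW(<G>): in <S>→r <G> <S> s, <G> is followed by <S> s with FIRST {q, r}; in <G>→q q <G>, the suffix after <G> is empty (adds nothing new); in <L>→<G> <S> u, <G> is followed by <S> u with FIRST {q, r}. Thus FOLLOW(<G>) = {q, r}.
FOLLOW(<L>): in <G>→<L> p q, <L> is followed by p q with FIRST {p}; in <L>→q p <L> s, <L> is followed by s with FIRST {s}. Thus FOLLOW(<L>) = {p, s}.

{$, s, u}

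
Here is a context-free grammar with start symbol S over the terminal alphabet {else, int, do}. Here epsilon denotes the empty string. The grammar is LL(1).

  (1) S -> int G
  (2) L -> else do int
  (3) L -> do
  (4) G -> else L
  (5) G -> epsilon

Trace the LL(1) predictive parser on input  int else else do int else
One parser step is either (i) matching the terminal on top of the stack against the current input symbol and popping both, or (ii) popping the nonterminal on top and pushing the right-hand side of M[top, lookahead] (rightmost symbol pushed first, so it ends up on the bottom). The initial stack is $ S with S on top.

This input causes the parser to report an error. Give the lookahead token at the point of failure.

else

     Stack          Input                        Action
  1  $ S            int else else do int else $  expand S -> int G
  2  $ G int        int else else do int else $  match int
  3  $ G            else else do int else $      expand G -> else L
  4  $ L else       else else do int else $      match else
  5  $ L            else do int else $           expand L -> else do int
  6  $ int do else  else do int else $           match else
  7  $ int do       do int else $                match do
  8  $ int          int else $                   match int
  9  $              else $                       error: stack empty but input remains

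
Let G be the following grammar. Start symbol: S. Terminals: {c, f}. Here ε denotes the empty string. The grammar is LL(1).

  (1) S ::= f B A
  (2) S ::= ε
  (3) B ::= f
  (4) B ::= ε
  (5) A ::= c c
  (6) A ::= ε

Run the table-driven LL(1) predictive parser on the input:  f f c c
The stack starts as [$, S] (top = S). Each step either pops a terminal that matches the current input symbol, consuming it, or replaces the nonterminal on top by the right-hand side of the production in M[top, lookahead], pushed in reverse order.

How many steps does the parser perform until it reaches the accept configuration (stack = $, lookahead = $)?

step 1: stack=$ S  input=f f c c $  — expand S ::= f B A
step 2: stack=$ A B f  input=f f c c $  — match f
step 3: stack=$ A B  input=f c c $  — expand B ::= f
step 4: stack=$ A f  input=f c c $  — match f
step 5: stack=$ A  input=c c $  — expand A ::= c c
step 6: stack=$ c c  input=c c $  — match c
step 7: stack=$ c  input=c $  — match c
Accept reached after 7 steps.

7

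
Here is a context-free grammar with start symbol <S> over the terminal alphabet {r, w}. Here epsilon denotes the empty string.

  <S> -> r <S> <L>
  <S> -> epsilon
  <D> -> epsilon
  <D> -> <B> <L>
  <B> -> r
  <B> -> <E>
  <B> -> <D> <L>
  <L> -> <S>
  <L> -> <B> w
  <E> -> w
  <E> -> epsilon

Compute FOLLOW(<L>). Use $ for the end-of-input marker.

{$, r, w}

FIRST(<S>): from <S>->r <S> <L> we get {r}; from <S>->epsilon we get {epsilon}. So FIRST(<S>) = {epsilon, r}.
FIRST(<E>): from <E>->w we get {w}; from <E>->epsilon we get {epsilon}. So FIRST(<E>) = {epsilon, w}.
FIRST(<D>): from <D>->epsilon we get {epsilon}; from <D>-><B> <L> we get {epsilon, r, w}. So FIRST(<D>) = {epsilon, r, w}.
FIRST(<B>): from <B>->r we get {r}; from <B>-><E> we get {epsilon, w}; from <B>-><D> <L> we get {epsilon, r, w}. So FIRST(<B>) = {epsilon, r, w}.
FIRST(<L>): from <L>-><S> we get {epsilon, r}; from <L>-><B> w we get {r, w}. So FIRST(<L>) = {epsilon, r, w}.
FOLLOW(<S>) includes $ since <S> is the start symbol.
FOLLOW(<S>): in <S>->r <S> <L>, <S> is followed by <L> with FIRST {epsilon, r, w}; in <S>->r <S> <L>, the suffix after <S> is nullable (adds nothing new); in <L>-><S>, the suffix after <S> is empty, so FOLLOW(<S>) ⊇ FOLLOW(<L>) = {$, r, w}. Thus FOLLOW(<S>) = {$, r, w}.
FOLLOW(<D>): in <B>-><D> <L>, <D> is followed by <L> with FIRST {epsilon, r, w}; in <B>-><D> <L>, the suffix after <D> is nullable, so FOLLOW(<D>) ⊇ FOLLOW(<B>) = {r, w}. Thus FOLLOW(<D>) = {r, w}.
FOLLOW(<B>): in <D>-><B> <L>, <B> is followed by <L> with FIRST {epsilon, r, w}; in <D>-><B> <L>, the suffix after <B> is nullable, so FOLLOW(<B>) ⊇ FOLLOW(<D>) = {r, w}; in <L>-><B> w, <B> is followed by w with FIRST {w}. Thus FOLLOW(<B>) = {r, w}.
FOLLOW(<L>): in <S>->r <S> <L>, the suffix after <L> is empty, so FOLLOW(<L>) ⊇ FOLLOW(<S>) = {$, r, w}; in <D>-><B> <L>, the suffix after <L> is empty, so FOLLOW(<L>) ⊇ FOLLOW(<D>) = {r, w}; in <B>-><D> <L>, the suffix after <L> is empty, so FOLLOW(<L>) ⊇ FOLLOW(<B>) = {r, w}. Thus FOLLOW(<L>) = {$, r, w}.
FOLLOW(<E>): in <B>-><E>, the suffix after <E> is empty, so FOLLOW(<E>) ⊇ FOLLOW(<B>) = {r, w}. Thus FOLLOW(<E>) = {r, w}.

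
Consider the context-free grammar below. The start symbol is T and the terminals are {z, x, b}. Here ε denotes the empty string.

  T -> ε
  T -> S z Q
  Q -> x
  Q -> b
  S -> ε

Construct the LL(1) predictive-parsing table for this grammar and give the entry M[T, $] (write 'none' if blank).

T -> ε

FIRST(Q) = {b, x}
FIRST(S) = {ε}
FIRST(T) = {ε, z}  (via S z Q)
FOLLOW(T) includes $ since T is the start symbol.
FOLLOW(T): T appears on no right-hand side. Thus FOLLOW(T) = {$}.
For T -> ε: FIRST(ε) = {ε}, so it goes in M[T, t] for t ∈ {}; since ε ∈ FIRST, also for every t ∈ FOLLOW(T) = {$}.
For T -> S z Q: FIRST(S z Q) = {z}, so it goes in M[T, t] for t ∈ {z}.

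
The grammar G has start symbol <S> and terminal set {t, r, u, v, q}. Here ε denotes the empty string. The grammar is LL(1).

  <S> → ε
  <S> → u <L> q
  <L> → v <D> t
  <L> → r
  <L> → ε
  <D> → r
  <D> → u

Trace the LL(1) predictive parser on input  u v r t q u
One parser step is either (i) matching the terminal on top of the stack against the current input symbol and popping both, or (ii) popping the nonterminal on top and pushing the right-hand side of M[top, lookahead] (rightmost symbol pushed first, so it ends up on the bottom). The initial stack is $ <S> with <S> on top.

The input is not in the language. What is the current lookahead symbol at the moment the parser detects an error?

u

step 1: stack=$ <S>  input=u v r t q u $  — expand <S> → u <L> q
step 2: stack=$ q <L> u  input=u v r t q u $  — match u
step 3: stack=$ q <L>  input=v r t q u $  — expand <L> → v <D> t
step 4: stack=$ q t <D> v  input=v r t q u $  — match v
step 5: stack=$ q t <D>  input=r t q u $  — expand <D> → r
step 6: stack=$ q t r  input=r t q u $  — match r
step 7: stack=$ q t  input=t q u $  — match t
step 8: stack=$ q  input=q u $  — match q
step 9: stack=$  input=u $  — error: stack empty but input remains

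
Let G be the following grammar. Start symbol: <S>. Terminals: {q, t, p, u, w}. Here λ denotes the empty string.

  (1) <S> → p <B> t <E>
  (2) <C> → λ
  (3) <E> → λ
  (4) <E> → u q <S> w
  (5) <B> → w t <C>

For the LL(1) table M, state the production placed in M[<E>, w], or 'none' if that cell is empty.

FIRST(<S>): from <S>→p <B> t <E> we get {p}. So FIRST(<S>) = {p}.
FIRST(<C>): from <C>→λ we get {λ}. So FIRST(<C>) = {λ}.
FIRST(<E>): from <E>→λ we get {λ}; from <E>→u q <S> w we get {u}. So FIRST(<E>) = {λ, u}.
FIRST(<B>): from <B>→w t <C> we get {w}. So FIRST(<B>) = {w}.
FOLLOW(<S>) includes $ since <S> is the start symbol.
FOLLOW(<S>): in <E>→u q <S> w, <S> is followed by w with FIRST {w}. Thus FOLLOW(<S>) = {$, w}.
FOLLOW(<E>): in <S>→p <B> t <E>, the suffix after <E> is empty, so FOLLOW(<E>) ⊇ FOLLOW(<S>) = {$, w}. Thus FOLLOW(<E>) = {$, w}.
For <E> → λ: FIRST(λ) = {λ}, so it goes in M[<E>, t] for t ∈ {}; since λ ∈ FIRST, also for every t ∈ FOLLOW(<E>) = {$, w}.
For <E> → u q <S> w: FIRST(u q <S> w) = {u}, so it goes in M[<E>, t] for t ∈ {u}.

<E> → λ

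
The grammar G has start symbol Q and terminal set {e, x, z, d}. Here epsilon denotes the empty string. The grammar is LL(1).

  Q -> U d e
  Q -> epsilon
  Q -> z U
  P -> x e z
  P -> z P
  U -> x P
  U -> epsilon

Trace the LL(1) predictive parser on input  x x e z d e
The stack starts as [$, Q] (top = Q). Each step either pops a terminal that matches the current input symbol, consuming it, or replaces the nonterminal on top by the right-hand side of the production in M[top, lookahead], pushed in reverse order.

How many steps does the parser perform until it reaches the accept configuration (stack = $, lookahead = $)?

9

step 1: stack=$ Q  input=x x e z d e $  — expand Q -> U d e
step 2: stack=$ e d U  input=x x e z d e $  — expand U -> x P
step 3: stack=$ e d P x  input=x x e z d e $  — match x
step 4: stack=$ e d P  input=x e z d e $  — expand P -> x e z
step 5: stack=$ e d z e x  input=x e z d e $  — match x
step 6: stack=$ e d z e  input=e z d e $  — match e
step 7: stack=$ e d z  input=z d e $  — match z
step 8: stack=$ e d  input=d e $  — match d
step 9: stack=$ e  input=e $  — match e
Accept reached after 9 steps.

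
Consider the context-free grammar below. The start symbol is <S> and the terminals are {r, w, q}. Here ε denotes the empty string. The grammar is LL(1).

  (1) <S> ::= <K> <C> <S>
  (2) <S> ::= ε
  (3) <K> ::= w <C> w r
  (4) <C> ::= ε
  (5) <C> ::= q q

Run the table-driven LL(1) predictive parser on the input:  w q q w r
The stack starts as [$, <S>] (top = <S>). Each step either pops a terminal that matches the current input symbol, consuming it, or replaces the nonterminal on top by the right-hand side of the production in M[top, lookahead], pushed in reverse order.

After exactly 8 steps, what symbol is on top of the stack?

<C>

step 1: stack=$ <S>  input=w q q w r $  — expand <S> ::= <K> <C> <S>
step 2: stack=$ <S> <C> <K>  input=w q q w r $  — expand <K> ::= w <C> w r
step 3: stack=$ <S> <C> r w <C> w  input=w q q w r $  — match w
step 4: stack=$ <S> <C> r w <C>  input=q q w r $  — expand <C> ::= q q
step 5: stack=$ <S> <C> r w q q  input=q q w r $  — match q
step 6: stack=$ <S> <C> r w q  input=q w r $  — match q
step 7: stack=$ <S> <C> r w  input=w r $  — match w
step 8: stack=$ <S> <C> r  input=r $  — match r
Stack after step 8: $ <S> <C> (top = <C>).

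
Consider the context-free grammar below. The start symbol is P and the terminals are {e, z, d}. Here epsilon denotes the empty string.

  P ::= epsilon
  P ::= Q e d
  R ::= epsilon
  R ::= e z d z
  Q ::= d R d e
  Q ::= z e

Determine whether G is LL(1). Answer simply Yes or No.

FIRST(P) = {epsilon, d, z}
FIRST(R) = {epsilon, e}
FIRST(Q) = {d, z}
FOLLOW(P) = {$}
FOLLOW(R) = {d}
FOLLOW(Q) = {e}
Each cell of M receives at most one production.

Yes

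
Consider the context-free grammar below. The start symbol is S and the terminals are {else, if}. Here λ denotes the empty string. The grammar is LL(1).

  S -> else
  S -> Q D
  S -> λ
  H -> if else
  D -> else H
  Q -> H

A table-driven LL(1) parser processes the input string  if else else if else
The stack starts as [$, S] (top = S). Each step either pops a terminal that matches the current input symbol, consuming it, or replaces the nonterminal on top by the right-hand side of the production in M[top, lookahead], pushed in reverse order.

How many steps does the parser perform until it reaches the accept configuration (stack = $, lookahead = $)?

      Stack        Input                   Action
   1  $ S          if else else if else $  expand S -> Q D
   2  $ D Q        if else else if else $  expand Q -> H
   3  $ D H        if else else if else $  expand H -> if else
   4  $ D else if  if else else if else $  match if
   5  $ D else     else else if else $     match else
   6  $ D          else if else $          expand D -> else H
   7  $ H else     else if else $          match else
   8  $ H          if else $               expand H -> if else
   9  $ else if    if else $               match if
  10  $ else       else $                  match else
Accept reached after 10 steps.

10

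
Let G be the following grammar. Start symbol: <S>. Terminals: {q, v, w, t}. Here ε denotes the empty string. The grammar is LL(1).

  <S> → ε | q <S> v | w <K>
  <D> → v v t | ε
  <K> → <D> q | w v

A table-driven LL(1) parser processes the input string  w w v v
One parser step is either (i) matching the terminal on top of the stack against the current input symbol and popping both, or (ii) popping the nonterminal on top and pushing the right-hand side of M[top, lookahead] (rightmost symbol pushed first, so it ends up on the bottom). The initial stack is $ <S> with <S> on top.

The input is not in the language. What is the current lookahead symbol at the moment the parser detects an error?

step 1: stack=$ <S>  input=w w v v $  — expand <S> → w <K>
step 2: stack=$ <K> w  input=w w v v $  — match w
step 3: stack=$ <K>  input=w v v $  — expand <K> → w v
step 4: stack=$ v w  input=w v v $  — match w
step 5: stack=$ v  input=v v $  — match v
step 6: stack=$  input=v $  — error: stack empty but input remains

v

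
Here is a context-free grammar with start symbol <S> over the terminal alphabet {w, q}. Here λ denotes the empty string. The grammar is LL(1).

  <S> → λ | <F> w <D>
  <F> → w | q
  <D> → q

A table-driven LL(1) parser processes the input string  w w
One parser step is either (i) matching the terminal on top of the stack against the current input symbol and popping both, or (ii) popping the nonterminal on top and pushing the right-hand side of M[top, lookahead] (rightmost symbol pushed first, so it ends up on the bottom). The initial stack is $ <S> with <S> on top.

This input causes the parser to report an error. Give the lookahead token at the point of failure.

$

step 1: stack=$ <S>  input=w w $  — expand <S> → <F> w <D>
step 2: stack=$ <D> w <F>  input=w w $  — expand <F> → w
step 3: stack=$ <D> w w  input=w w $  — match w
step 4: stack=$ <D> w  input=w $  — match w
step 5: stack=$ <D>  input=$  — error: M[<D>, $] is empty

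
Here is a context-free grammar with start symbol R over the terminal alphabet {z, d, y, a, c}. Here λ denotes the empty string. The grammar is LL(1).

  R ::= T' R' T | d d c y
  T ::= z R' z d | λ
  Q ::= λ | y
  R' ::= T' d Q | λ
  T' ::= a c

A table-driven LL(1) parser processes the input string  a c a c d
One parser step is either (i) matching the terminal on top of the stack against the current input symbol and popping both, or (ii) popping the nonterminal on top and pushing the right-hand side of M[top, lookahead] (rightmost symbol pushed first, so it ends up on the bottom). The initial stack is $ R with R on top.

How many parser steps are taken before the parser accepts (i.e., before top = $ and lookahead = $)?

      Stack        Input        Action
   1  $ R          a c a c d $  expand R ::= T' R' T
   2  $ T R' T'    a c a c d $  expand T' ::= a c
   3  $ T R' c a   a c a c d $  match a
   4  $ T R' c     c a c d $    match c
   5  $ T R'       a c d $      expand R' ::= T' d Q
   6  $ T Q d T'   a c d $      expand T' ::= a c
   7  $ T Q d c a  a c d $      match a
   8  $ T Q d c    c d $        match c
   9  $ T Q d      d $          match d
  10  $ T Q        $            expand Q ::= λ
  11  $ T          $            expand T ::= λ
Accept reached after 11 steps.

11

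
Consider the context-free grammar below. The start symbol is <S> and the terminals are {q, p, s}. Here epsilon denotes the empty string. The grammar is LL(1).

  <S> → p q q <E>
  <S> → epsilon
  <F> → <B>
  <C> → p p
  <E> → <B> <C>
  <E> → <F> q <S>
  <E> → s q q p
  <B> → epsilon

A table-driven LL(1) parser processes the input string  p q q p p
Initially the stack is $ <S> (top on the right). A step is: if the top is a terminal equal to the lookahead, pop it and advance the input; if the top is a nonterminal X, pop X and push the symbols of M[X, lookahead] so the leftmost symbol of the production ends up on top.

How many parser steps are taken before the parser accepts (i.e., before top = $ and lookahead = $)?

9

     Stack        Input        Action
  1  $ <S>        p q q p p $  expand <S> → p q q <E>
  2  $ <E> q q p  p q q p p $  match p
  3  $ <E> q q    q q p p $    match q
  4  $ <E> q      q p p $      match q
  5  $ <E>        p p $        expand <E> → <B> <C>
  6  $ <C> <B>    p p $        expand <B> → epsilon
  7  $ <C>        p p $        expand <C> → p p
  8  $ p p        p p $        match p
  9  $ p          p $          match p
Accept reached after 9 steps.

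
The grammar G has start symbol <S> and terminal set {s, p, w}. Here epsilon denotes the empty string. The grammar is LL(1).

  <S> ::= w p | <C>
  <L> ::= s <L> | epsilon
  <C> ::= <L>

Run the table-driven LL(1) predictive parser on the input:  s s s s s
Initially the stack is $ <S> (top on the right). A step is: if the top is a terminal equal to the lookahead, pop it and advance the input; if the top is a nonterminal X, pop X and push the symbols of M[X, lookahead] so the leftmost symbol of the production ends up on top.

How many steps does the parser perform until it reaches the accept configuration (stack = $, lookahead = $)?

13

      Stack    Input        Action
   1  $ <S>    s s s s s $  expand <S> ::= <C>
   2  $ <C>    s s s s s $  expand <C> ::= <L>
   3  $ <L>    s s s s s $  expand <L> ::= s <L>
   4  $ <L> s  s s s s s $  match s
   5  $ <L>    s s s s $    expand <L> ::= s <L>
   6  $ <L> s  s s s s $    match s
   7  $ <L>    s s s $      expand <L> ::= s <L>
   8  $ <L> s  s s s $      match s
   9  $ <L>    s s $        expand <L> ::= s <L>
  10  $ <L> s  s s $        match s
  11  $ <L>    s $          expand <L> ::= s <L>
  12  $ <L> s  s $          match s
  13  $ <L>    $            expand <L> ::= epsilon
Accept reached after 13 steps.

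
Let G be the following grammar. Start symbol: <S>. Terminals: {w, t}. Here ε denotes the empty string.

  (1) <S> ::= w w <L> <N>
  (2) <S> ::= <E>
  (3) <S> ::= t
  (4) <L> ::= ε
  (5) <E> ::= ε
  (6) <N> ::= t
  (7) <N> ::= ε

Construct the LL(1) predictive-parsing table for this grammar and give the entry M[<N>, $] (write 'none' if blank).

<N> ::= ε

FIRST(<L>): from <L>::=ε we get {ε}. So FIRST(<L>) = {ε}.
FIRST(<E>): from <E>::=ε we get {ε}. So FIRST(<E>) = {ε}.
FIRST(<N>): from <N>::=t we get {t}; from <N>::=ε we get {ε}. So FIRST(<N>) = {ε, t}.
FIRST(<S>): from <S>::=w w <L> <N> we get {w}; from <S>::=<E> we get {ε}; from <S>::=t we get {t}. So FIRST(<S>) = {ε, t, w}.
FOLLOW(<S>) includes $ since <S> is the start symbol.
FOLLOW(<S>): <S> appears on no right-hand side. Thus FOLLOW(<S>) = {$}.
FOLLOW(<N>): in <S>::=w w <L> <N>, the suffix after <N> is empty, so FOLLOW(<N>) ⊇ FOLLOW(<S>) = {$}. Thus FOLLOW(<N>) = {$}.
For <N> ::= t: FIRST(t) = {t}, so it goes in M[<N>, t] for t ∈ {t}.
For <N> ::= ε: FIRST(ε) = {ε}, so it goes in M[<N>, t] for t ∈ {}; since ε ∈ FIRST, also for every t ∈ FOLLOW(<N>) = {$}.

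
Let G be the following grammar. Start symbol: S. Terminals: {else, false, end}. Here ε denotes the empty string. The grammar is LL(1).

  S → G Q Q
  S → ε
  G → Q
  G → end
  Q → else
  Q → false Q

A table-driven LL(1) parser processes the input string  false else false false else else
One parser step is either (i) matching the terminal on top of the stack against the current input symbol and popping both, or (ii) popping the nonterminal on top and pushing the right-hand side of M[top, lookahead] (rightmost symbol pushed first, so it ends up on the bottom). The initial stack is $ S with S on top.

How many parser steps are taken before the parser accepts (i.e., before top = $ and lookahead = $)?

14

      Stack          Input                               Action
   1  $ S            false else false false else else $  expand S → G Q Q
   2  $ Q Q G        false else false false else else $  expand G → Q
   3  $ Q Q Q        false else false false else else $  expand Q → false Q
   4  $ Q Q Q false  false else false false else else $  match false
   5  $ Q Q Q        else false false else else $        expand Q → else
   6  $ Q Q else     else false false else else $        match else
   7  $ Q Q          false false else else $             expand Q → false Q
   8  $ Q Q false    false false else else $             match false
   9  $ Q Q          false else else $                   expand Q → false Q
  10  $ Q Q false    false else else $                   match false
  11  $ Q Q          else else $                         expand Q → else
  12  $ Q else       else else $                         match else
  13  $ Q            else $                              expand Q → else
  14  $ else         else $                              match else
Accept reached after 14 steps.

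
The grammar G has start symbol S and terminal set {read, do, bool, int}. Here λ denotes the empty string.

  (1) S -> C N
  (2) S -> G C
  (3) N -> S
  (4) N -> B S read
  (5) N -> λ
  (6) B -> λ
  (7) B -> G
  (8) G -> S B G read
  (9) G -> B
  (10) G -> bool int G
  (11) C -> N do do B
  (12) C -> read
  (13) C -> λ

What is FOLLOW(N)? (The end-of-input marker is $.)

FIRST(S): from S->C N we get {λ, bool, do, read}; from S->G C we get {λ, bool, do, read}. So FIRST(S) = {λ, bool, do, read}.
FIRST(N): from N->S we get {λ, bool, do, read}; from N->B S read we get {bool, do, read}; from N->λ we get {λ}. So FIRST(N) = {λ, bool, do, read}.
FIRST(C): from C->N do do B we get {bool, do, read}; from C->read we get {read}; from C->λ we get {λ}. So FIRST(C) = {λ, bool, do, read}.
FIRST(B): from B->λ we get {λ}; from B->G we get {λ, bool, do, read}. So FIRST(B) = {λ, bool, do, read}.
FIRST(G): from G->S B G read we get {bool, do, read}; from G->B we get {λ, bool, do, read}; from G->bool int G we get {bool}. So FIRST(G) = {λ, bool, do, read}.
FOLLOW(S) includes $ since S is the start symbol.
FOLLOW(S): in N->S, the suffix after S is empty, so FOLLOW(S) ⊇ FOLLOW(N) = {$, bool, do, read}; in N->B S read, S is followed by read with FIRST {read}; in G->S B G read, S is followed by B G read with FIRST {bool, do, read}. Thus FOLLOW(S) = {$, bool, do, read}.
FOLLOW(N): in S->C N, the suffix after N is empty, so FOLLOW(N) ⊇ FOLLOW(S) = {$, bool, do, read}; in C->N do do B, N is followed by do do B with FIRST {do}. Thus FOLLOW(N) = {$, bool, do, read}.
FOLLOW(C): in S->C N, C is followed by N with FIRST {λ, bool, do, read}; in S->C N, the suffix after C is nullable, so FOLLOW(C) ⊇ FOLLOW(S) = {$, bool, do, read}; in S->G C, the suffix after C is empty, so FOLLOW(C) ⊇ FOLLOW(S) = {$, bool, do, read}. Thus FOLLOW(C) = {$, bool, do, read}.
FOLLOW(B): in N->B S read, B is followed by S read with FIRST {bool, do, read}; in G->S B G read, B is followed by G read with FIRST {bool, do, read}; in G->B, the suffix after B is empty, so FOLLOW(B) ⊇ FOLLOW(G) = {$, bool, do, read}; in C->N do do B, the suffix after B is empty, so FOLLOW(B) ⊇ FOLLOW(C) = {$, bool, do, read}. Thus FOLLOW(B) = {$, bool, do, read}.
FOLLOW(G): in S->G C, G is followed by C with FIRST {λ, bool, do, read}; in S->G C, the suffix after G is nullable, so FOLLOW(G) ⊇ FOLLOW(S) = {$, bool, do, read}; in B->G, the suffix after G is empty, so FOLLOW(G) ⊇ FOLLOW(B) = {$, bool, do, read}; in G->S B G read, G is followed by read with FIRST {read}; in G->bool int G, the suffix after G is empty (adds nothing new). Thus FOLLOW(G) = {$, bool, do, read}.

{$, bool, do, read}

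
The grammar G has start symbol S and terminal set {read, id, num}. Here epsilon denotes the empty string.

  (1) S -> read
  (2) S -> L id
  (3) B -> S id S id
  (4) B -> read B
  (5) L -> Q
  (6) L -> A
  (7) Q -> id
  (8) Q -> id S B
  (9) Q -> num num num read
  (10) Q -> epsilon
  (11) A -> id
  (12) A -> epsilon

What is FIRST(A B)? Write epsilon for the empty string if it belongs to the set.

{id, num, read}

FIRST(Q): from Q->id we get {id}; from Q->id S B we get {id}; from Q->num num num read we get {num}; from Q->epsilon we get {epsilon}. So FIRST(Q) = {epsilon, id, num}.
FIRST(A): from A->id we get {id}; from A->epsilon we get {epsilon}. So FIRST(A) = {epsilon, id}.
FIRST(L): from L->Q we get {epsilon, id, num}; from L->A we get {epsilon, id}. So FIRST(L) = {epsilon, id, num}.
FIRST(S): from S->read we get {read}; from S->L id we get {id, num}. So FIRST(S) = {id, num, read}.
FIRST(B): from B->S id S id we get {id, num, read}; from B->read B we get {read}. So FIRST(B) = {id, num, read}.
FIRST(A B): take FIRST of each symbol in turn, carrying on past any symbol whose FIRST contains epsilon; result {id, num, read}.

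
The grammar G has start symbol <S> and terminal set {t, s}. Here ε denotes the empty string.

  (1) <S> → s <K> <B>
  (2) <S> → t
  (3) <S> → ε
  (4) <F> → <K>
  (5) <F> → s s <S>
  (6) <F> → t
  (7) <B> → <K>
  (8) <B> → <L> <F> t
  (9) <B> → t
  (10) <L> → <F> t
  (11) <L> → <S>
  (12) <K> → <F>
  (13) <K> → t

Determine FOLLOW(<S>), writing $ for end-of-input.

FIRST(<S>): from <S>→s <K> <B> we get {s}; from <S>→t we get {t}; from <S>→ε we get {ε}. So FIRST(<S>) = {ε, s, t}.
FIRST(<F>): from <F>→<K> we get {s, t}; from <F>→s s <S> we get {s}; from <F>→t we get {t}. So FIRST(<F>) = {s, t}.
FIRST(<L>): from <L>→<F> t we get {s, t}; from <L>→<S> we get {ε, s, t}. So FIRST(<L>) = {ε, s, t}.
FIRST(<K>): from <K>→<F> we get {s, t}; from <K>→t we get {t}. So FIRST(<K>) = {s, t}.
FIRST(<B>): from <B>→<K> we get {s, t}; from <B>→<L> <F> t we get {s, t}; from <B>→t we get {t}. So FIRST(<B>) = {s, t}.
FOLLOW(<S>) includes $ since <S> is the start symbol.
FOLLOW(<L>): in <B>→<L> <F> t, <L> is followed by <F> t with FIRST {s, t}. Thus FOLLOW(<L>) = {s, t}.
FOLLOW(<S>): in <F>→s s <S>, the suffix after <S> is empty, so FOLLOW(<S>) ⊇ FOLLOW(<F>) = {$, s, t}; in <L>→<S>, the suffix after <S> is empty, so FOLLOW(<S>) ⊇ FOLLOW(<L>) = {s, t}. Thus FOLLOW(<S>) = {$, s, t}.
FOLLOW(<B>): in <S>→s <K> <B>, the suffix after <B> is empty, so FOLLOW(<B>) ⊇ FOLLOW(<S>) = {$, s, t}. Thus FOLLOW(<B>) = {$, s, t}.
FOLLOW(<F>): in <B>→<L> <F> t, <F> is followed by t with FIRST {t}; in <L>→<F> t, <F> is followed by t with FIRST {t}; in <K>→<F>, the suffix after <F> is empty, so FOLLOW(<F>) ⊇ FOLLOW(<K>) = {$, s, t}. Thus FOLLOW(<F>) = {$, s, t}.
FOLLOW(<K>): in <S>→s <K> <B>, <K> is followed by <B> with FIRST {s, t}; in <F>→<K>, the suffix after <K> is empty, so FOLLOW(<K>) ⊇ FOLLOW(<F>) = {$, s, t}; in <B>→<K>, the suffix after <K> is empty, so FOLLOW(<K>) ⊇ FOLLOW(<B>) = {$, s, t}. Thus FOLLOW(<K>) = {$, s, t}.

{$, s, t}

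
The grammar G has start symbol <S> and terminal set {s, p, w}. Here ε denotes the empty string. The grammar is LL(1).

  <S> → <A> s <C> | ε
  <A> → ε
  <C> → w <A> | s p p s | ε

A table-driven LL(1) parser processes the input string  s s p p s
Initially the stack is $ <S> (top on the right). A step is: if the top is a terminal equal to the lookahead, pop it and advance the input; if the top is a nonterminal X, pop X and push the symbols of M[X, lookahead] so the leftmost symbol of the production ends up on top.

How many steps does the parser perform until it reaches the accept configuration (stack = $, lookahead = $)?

8

step 1: stack=$ <S>  input=s s p p s $  — expand <S> → <A> s <C>
step 2: stack=$ <C> s <A>  input=s s p p s $  — expand <A> → ε
step 3: stack=$ <C> s  input=s s p p s $  — match s
step 4: stack=$ <C>  input=s p p s $  — expand <C> → s p p s
step 5: stack=$ s p p s  input=s p p s $  — match s
step 6: stack=$ s p p  input=p p s $  — match p
step 7: stack=$ s p  input=p s $  — match p
step 8: stack=$ s  input=s $  — match s
Accept reached after 8 steps.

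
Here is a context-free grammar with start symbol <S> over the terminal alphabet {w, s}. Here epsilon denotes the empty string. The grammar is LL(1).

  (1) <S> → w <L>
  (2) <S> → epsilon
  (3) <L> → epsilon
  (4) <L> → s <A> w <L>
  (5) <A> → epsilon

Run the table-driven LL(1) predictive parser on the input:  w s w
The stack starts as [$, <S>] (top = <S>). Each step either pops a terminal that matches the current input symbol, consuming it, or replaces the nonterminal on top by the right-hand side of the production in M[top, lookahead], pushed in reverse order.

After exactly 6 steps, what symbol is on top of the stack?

step 1: stack=$ <S>  input=w s w $  — expand <S> → w <L>
step 2: stack=$ <L> w  input=w s w $  — match w
step 3: stack=$ <L>  input=s w $  — expand <L> → s <A> w <L>
step 4: stack=$ <L> w <A> s  input=s w $  — match s
step 5: stack=$ <L> w <A>  input=w $  — expand <A> → epsilon
step 6: stack=$ <L> w  input=w $  — match w
Stack after step 6: $ <L> (top = <L>).

<L>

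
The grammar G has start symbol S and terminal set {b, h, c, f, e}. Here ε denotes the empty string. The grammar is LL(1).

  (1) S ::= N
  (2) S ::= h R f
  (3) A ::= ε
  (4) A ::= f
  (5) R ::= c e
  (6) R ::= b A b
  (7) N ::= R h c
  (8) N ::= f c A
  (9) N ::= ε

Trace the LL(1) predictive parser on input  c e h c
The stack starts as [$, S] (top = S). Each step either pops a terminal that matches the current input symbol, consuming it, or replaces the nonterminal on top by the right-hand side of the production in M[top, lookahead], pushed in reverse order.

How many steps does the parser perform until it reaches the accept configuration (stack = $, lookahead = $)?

     Stack      Input      Action
  1  $ S        c e h c $  expand S ::= N
  2  $ N        c e h c $  expand N ::= R h c
  3  $ c h R    c e h c $  expand R ::= c e
  4  $ c h e c  c e h c $  match c
  5  $ c h e    e h c $    match e
  6  $ c h      h c $      match h
  7  $ c        c $        match c
Accept reached after 7 steps.

7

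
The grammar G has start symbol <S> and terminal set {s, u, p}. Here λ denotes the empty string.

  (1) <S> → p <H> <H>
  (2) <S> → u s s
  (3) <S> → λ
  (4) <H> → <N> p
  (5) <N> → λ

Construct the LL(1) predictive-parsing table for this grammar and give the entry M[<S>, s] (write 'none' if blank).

FIRST(<S>): from <S>→p <H> <H> we get {p}; from <S>→u s s we get {u}; from <S>→λ we get {λ}. So FIRST(<S>) = {λ, p, u}.
FIRST(<N>): from <N>→λ we get {λ}. So FIRST(<N>) = {λ}.
FIRST(<H>): from <H>→<N> p we get {p}. So FIRST(<H>) = {p}.
FOLLOW(<S>) includes $ since <S> is the start symbol.
FOLLOW(<S>): <S> appears on no right-hand side. Thus FOLLOW(<S>) = {$}.
For <S> → p <H> <H>: FIRST(p <H> <H>) = {p}, so it goes in M[<S>, t] for t ∈ {p}.
For <S> → u s s: FIRST(u s s) = {u}, so it goes in M[<S>, t] for t ∈ {u}.
For <S> → λ: FIRST(λ) = {λ}, so it goes in M[<S>, t] for t ∈ {}; since λ ∈ FIRST, also for every t ∈ FOLLOW(<S>) = {$}.
None of these place a production in M[<S>, s].

none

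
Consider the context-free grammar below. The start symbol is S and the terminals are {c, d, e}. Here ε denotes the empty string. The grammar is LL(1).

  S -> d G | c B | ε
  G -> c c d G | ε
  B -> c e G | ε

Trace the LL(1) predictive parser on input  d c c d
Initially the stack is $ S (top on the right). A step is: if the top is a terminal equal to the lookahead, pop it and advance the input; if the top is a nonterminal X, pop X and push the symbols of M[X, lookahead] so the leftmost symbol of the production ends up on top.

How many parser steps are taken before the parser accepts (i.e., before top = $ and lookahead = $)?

     Stack      Input      Action
  1  $ S        d c c d $  expand S -> d G
  2  $ G d      d c c d $  match d
  3  $ G        c c d $    expand G -> c c d G
  4  $ G d c c  c c d $    match c
  5  $ G d c    c d $      match c
  6  $ G d      d $        match d
  7  $ G        $          expand G -> ε
Accept reached after 7 steps.

7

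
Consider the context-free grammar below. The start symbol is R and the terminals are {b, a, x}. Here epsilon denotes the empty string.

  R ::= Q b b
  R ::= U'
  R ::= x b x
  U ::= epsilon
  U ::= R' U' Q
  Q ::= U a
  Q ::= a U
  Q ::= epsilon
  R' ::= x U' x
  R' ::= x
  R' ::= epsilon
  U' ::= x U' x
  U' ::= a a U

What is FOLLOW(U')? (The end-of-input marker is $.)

{$, a, b, x}

FIRST(R') = {epsilon, x}
FIRST(U') = {a, x}
FIRST(U) = {epsilon, a, x}  (via R' U' Q)
FIRST(Q) = {epsilon, a, x}  (via U a)
FIRST(R) = {a, b, x}  (via Q b b, U')
FOLLOW(R) includes $ since R is the start symbol.
FOLLOW(R): R appears on no right-hand side. Thus FOLLOW(R) = {$}.
FOLLOW(R'): in U::=R' U' Q, R' is followed by U' Q with FIRST {a, x}. Thus FOLLOW(R') = {a, x}.
FOLLOW(U): in Q::=U a, U is followed by a with FIRST {a}; in Q::=a U, the suffix after U is empty, so FOLLOW(U) ⊇ FOLLOW(Q) = {$, a, b, x}; in U'::=a a U, the suffix after U is empty, so FOLLOW(U) ⊇ FOLLOW(U') = {$, a, b, x}. Thus FOLLOW(U) = {$, a, b, x}.
FOLLOW(Q): in R::=Q b b, Q is followed by b b with FIRST {b}; in U::=R' U' Q, the suffix after Q is empty, so FOLLOW(Q) ⊇ FOLLOW(U) = {$, a, b, x}. Thus FOLLOW(Q) = {$, a, b, x}.
FOLLOW(U'): in R::=U', the suffix after U' is empty, so FOLLOW(U') ⊇ FOLLOW(R) = {$}; in U::=R' U' Q, U' is followed by Q with FIRST {epsilon, a, x}; in U::=R' U' Q, the suffix after U' is nullable, so FOLLOW(U') ⊇ FOLLOW(U) = {$, a, b, x}; in R'::=x U' x, U' is followed by x with FIRST {x}; in U'::=x U' x, U' is followed by x with FIRST {x}. Thus FOLLOW(U') = {$, a, b, x}.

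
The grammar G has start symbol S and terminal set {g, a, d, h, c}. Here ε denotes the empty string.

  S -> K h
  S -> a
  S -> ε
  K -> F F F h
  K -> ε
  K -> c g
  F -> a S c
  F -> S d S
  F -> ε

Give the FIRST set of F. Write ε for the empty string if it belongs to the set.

{ε, a, c, d, h}

FIRST(S) = {ε, a, c, d, h}  (via K h)
FIRST(F) = {ε, a, c, d, h}  (via S d S)
FIRST(K) = {ε, a, c, d, h}  (via F F F h)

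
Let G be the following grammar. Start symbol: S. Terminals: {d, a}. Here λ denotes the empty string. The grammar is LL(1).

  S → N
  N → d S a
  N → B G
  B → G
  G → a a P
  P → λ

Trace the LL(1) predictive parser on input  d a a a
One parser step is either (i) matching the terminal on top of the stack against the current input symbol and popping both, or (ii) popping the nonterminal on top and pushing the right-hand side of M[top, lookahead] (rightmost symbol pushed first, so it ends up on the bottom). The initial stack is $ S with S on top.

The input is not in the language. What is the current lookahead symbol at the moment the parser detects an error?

step 1: stack=$ S  input=d a a a $  — expand S → N
step 2: stack=$ N  input=d a a a $  — expand N → d S a
step 3: stack=$ a S d  input=d a a a $  — match d
step 4: stack=$ a S  input=a a a $  — expand S → N
step 5: stack=$ a N  input=a a a $  — expand N → B G
step 6: stack=$ a G B  input=a a a $  — expand B → G
step 7: stack=$ a G G  input=a a a $  — expand G → a a P
step 8: stack=$ a G P a a  input=a a a $  — match a
step 9: stack=$ a G P a  input=a a $  — match a
step 10: stack=$ a G P  input=a $  — expand P → λ
step 11: stack=$ a G  input=a $  — expand G → a a P
step 12: stack=$ a P a a  input=a $  — match a
step 13: stack=$ a P a  input=$  — error: top is terminal a but lookahead is $

$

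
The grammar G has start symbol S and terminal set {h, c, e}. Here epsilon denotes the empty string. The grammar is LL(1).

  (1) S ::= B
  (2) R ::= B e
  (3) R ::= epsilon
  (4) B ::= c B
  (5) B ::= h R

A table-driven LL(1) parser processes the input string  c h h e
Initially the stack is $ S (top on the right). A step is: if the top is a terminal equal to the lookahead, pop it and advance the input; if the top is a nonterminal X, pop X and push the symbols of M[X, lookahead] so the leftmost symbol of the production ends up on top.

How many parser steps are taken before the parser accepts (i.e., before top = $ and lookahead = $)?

step 1: stack=$ S  input=c h h e $  — expand S ::= B
step 2: stack=$ B  input=c h h e $  — expand B ::= c B
step 3: stack=$ B c  input=c h h e $  — match c
step 4: stack=$ B  input=h h e $  — expand B ::= h R
step 5: stack=$ R h  input=h h e $  — match h
step 6: stack=$ R  input=h e $  — expand R ::= B e
step 7: stack=$ e B  input=h e $  — expand B ::= h R
step 8: stack=$ e R h  input=h e $  — match h
step 9: stack=$ e R  input=e $  — expand R ::= epsilon
step 10: stack=$ e  input=e $  — match e
Accept reached after 10 steps.

10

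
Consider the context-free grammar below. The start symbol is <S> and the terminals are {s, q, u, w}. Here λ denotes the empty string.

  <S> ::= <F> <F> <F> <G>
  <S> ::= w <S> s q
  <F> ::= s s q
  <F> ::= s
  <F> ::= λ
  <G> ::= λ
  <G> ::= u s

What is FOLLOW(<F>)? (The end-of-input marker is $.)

FIRST(<F>): from <F>::=s s q we get {s}; from <F>::=s we get {s}; from <F>::=λ we get {λ}. So FIRST(<F>) = {λ, s}.
FIRST(<G>): from <G>::=λ we get {λ}; from <G>::=u s we get {u}. So FIRST(<G>) = {λ, u}.
FIRST(<S>): from <S>::=<F> <F> <F> <G> we get {λ, s, u}; from <S>::=w <S> s q we get {w}. So FIRST(<S>) = {λ, s, u, w}.
FOLLOW(<S>) includes $ since <S> is the start symbol.
FOLLOW(<S>): in <S>::=w <S> s q, <S> is followed by s q with FIRST {s}. Thus FOLLOW(<S>) = {$, s}.
FOLLOW(<F>): in <S>::=<F> <F> <F> <G> (occurrence 1), <F> is followed by <F> <F> <G> with FIRST {λ, s, u}; in <S>::=<F> <F> <F> <G> (occurrence 1), the suffix after <F> is nullable, so FOLLOW(<F>) ⊇ FOLLOW(<S>) = {$, s}; in <S>::=<F> <F> <F> <G> (occurrence 2), <F> is followed by <F> <G> with FIRST {λ, s, u}; in <S>::=<F> <F> <F> <G> (occurrence 2), the suffix after <F> is nullable, so FOLLOW(<F>) ⊇ FOLLOW(<S>) = {$, s}; in <S>::=<F> <F> <F> <G> (occurrence 3), <F> is followed by <G> with FIRST {λ, u}; in <S>::=<F> <F> <F> <G> (occurrence 3), the suffix after <F> is nullable, so FOLLOW(<F>) ⊇ FOLLOW(<S>) = {$, s}. Thus FOLLOW(<F>) = {$, s, u}.
FOLLOW(<G>): in <S>::=<F> <F> <F> <G>, the suffix after <G> is empty, so FOLLOW(<G>) ⊇ FOLLOW(<S>) = {$, s}. Thus FOLLOW(<G>) = {$, s}.

{$, s, u}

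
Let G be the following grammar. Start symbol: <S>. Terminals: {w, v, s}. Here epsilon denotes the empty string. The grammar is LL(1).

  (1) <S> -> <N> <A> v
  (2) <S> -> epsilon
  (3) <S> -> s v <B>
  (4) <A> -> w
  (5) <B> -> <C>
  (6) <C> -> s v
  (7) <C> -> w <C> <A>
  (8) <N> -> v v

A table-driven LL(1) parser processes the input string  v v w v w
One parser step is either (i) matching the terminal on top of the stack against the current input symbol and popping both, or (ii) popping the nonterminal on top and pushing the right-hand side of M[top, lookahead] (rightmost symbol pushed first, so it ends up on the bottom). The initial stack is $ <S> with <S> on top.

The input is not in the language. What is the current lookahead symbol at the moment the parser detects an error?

     Stack        Input        Action
  1  $ <S>        v v w v w $  expand <S> -> <N> <A> v
  2  $ v <A> <N>  v v w v w $  expand <N> -> v v
  3  $ v <A> v v  v v w v w $  match v
  4  $ v <A> v    v w v w $    match v
  5  $ v <A>      w v w $      expand <A> -> w
  6  $ v w        w v w $      match w
  7  $ v          v w $        match v
  8  $            w $          error: stack empty but input remains

w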